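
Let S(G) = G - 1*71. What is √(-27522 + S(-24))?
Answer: I*√27617 ≈ 166.18*I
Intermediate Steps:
S(G) = -71 + G (S(G) = G - 71 = -71 + G)
√(-27522 + S(-24)) = √(-27522 + (-71 - 24)) = √(-27522 - 95) = √(-27617) = I*√27617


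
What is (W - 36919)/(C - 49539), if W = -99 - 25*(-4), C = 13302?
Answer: 12306/12079 ≈ 1.0188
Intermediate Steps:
W = 1 (W = -99 + 100 = 1)
(W - 36919)/(C - 49539) = (1 - 36919)/(13302 - 49539) = -36918/(-36237) = -36918*(-1/36237) = 12306/12079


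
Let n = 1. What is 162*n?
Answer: 162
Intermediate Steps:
162*n = 162*1 = 162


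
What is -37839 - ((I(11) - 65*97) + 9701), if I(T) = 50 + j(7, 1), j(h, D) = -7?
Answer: -41278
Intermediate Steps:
I(T) = 43 (I(T) = 50 - 7 = 43)
-37839 - ((I(11) - 65*97) + 9701) = -37839 - ((43 - 65*97) + 9701) = -37839 - ((43 - 6305) + 9701) = -37839 - (-6262 + 9701) = -37839 - 1*3439 = -37839 - 3439 = -41278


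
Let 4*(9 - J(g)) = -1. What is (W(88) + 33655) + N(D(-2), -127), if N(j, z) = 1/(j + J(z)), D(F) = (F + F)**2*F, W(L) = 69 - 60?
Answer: 3063420/91 ≈ 33664.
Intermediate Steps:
J(g) = 37/4 (J(g) = 9 - 1/4*(-1) = 9 + 1/4 = 37/4)
W(L) = 9
D(F) = 4*F**3 (D(F) = (2*F)**2*F = (4*F**2)*F = 4*F**3)
N(j, z) = 1/(37/4 + j) (N(j, z) = 1/(j + 37/4) = 1/(37/4 + j))
(W(88) + 33655) + N(D(-2), -127) = (9 + 33655) + 4/(37 + 4*(4*(-2)**3)) = 33664 + 4/(37 + 4*(4*(-8))) = 33664 + 4/(37 + 4*(-32)) = 33664 + 4/(37 - 128) = 33664 + 4/(-91) = 33664 + 4*(-1/91) = 33664 - 4/91 = 3063420/91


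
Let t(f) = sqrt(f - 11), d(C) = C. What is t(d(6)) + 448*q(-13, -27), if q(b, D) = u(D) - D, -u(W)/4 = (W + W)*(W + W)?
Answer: -5213376 + I*sqrt(5) ≈ -5.2134e+6 + 2.2361*I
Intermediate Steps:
u(W) = -16*W**2 (u(W) = -4*(W + W)*(W + W) = -4*2*W*2*W = -16*W**2)
t(f) = sqrt(-11 + f)
q(b, D) = -D - 16*D**2 (q(b, D) = -16*D**2 - D = -D - 16*D**2)
t(d(6)) + 448*q(-13, -27) = sqrt(-11 + 6) + 448*(-27*(-1 - 16*(-27))) = sqrt(-5) + 448*(-27*(-1 + 432)) = I*sqrt(5) + 448*(-27*431) = I*sqrt(5) + 448*(-11637) = I*sqrt(5) - 5213376 = -5213376 + I*sqrt(5)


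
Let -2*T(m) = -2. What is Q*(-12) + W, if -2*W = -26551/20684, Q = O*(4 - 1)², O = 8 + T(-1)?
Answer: -40183145/41368 ≈ -971.36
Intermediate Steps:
T(m) = 1 (T(m) = -½*(-2) = 1)
O = 9 (O = 8 + 1 = 9)
Q = 81 (Q = 9*(4 - 1)² = 9*3² = 9*9 = 81)
W = 26551/41368 (W = -(-26551)/(2*20684) = -½*(-26551/20684) = 26551/41368 ≈ 0.64182)
Q*(-12) + W = 81*(-12) + 26551/41368 = -972 + 26551/41368 = -40183145/41368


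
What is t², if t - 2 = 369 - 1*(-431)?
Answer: 643204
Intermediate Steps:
t = 802 (t = 2 + (369 - 1*(-431)) = 2 + (369 + 431) = 2 + 800 = 802)
t² = 802² = 643204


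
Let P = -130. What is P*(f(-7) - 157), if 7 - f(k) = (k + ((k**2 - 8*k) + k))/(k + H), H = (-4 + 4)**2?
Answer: 17810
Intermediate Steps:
H = 0 (H = 0**2 = 0)
f(k) = 7 - (k**2 - 6*k)/k (f(k) = 7 - (k + ((k**2 - 8*k) + k))/(k + 0) = 7 - (k + (k**2 - 7*k))/k = 7 - (k**2 - 6*k)/k)
P*(f(-7) - 157) = -130*((13 - 1*(-7)) - 157) = -130*((13 + 7) - 157) = -130*(20 - 157) = -130*(-137) = 17810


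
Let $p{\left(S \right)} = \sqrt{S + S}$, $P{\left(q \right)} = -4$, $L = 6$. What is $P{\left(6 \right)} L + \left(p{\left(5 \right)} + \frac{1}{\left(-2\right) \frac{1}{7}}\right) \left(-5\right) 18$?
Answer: $291 - 90 \sqrt{10} \approx 6.395$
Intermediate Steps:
$p{\left(S \right)} = \sqrt{2} \sqrt{S}$ ($p{\left(S \right)} = \sqrt{2 S} = \sqrt{2} \sqrt{S}$)
$P{\left(6 \right)} L + \left(p{\left(5 \right)} + \frac{1}{\left(-2\right) \frac{1}{7}}\right) \left(-5\right) 18 = \left(-4\right) 6 + \left(\sqrt{2} \sqrt{5} + \frac{1}{\left(-2\right) \frac{1}{7}}\right) \left(-5\right) 18 = -24 + \left(\sqrt{10} + \frac{1}{\left(-2\right) \frac{1}{7}}\right) \left(-5\right) 18 = -24 + \left(\sqrt{10} + \frac{1}{- \frac{2}{7}}\right) \left(-5\right) 18 = -24 + \left(\sqrt{10} - \frac{7}{2}\right) \left(-5\right) 18 = -24 + \left(- \frac{7}{2} + \sqrt{10}\right) \left(-5\right) 18 = -24 + \left(\frac{35}{2} - 5 \sqrt{10}\right) 18 = -24 + \left(315 - 90 \sqrt{10}\right) = 291 - 90 \sqrt{10}$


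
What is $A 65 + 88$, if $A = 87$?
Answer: $5743$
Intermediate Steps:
$A 65 + 88 = 87 \cdot 65 + 88 = 5655 + 88 = 5743$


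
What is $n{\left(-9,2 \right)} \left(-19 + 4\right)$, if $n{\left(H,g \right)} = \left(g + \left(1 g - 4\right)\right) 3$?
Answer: $0$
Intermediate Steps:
$n{\left(H,g \right)} = -12 + 6 g$ ($n{\left(H,g \right)} = \left(g + \left(g - 4\right)\right) 3 = \left(g + \left(-4 + g\right)\right) 3 = \left(-4 + 2 g\right) 3 = -12 + 6 g$)
$n{\left(-9,2 \right)} \left(-19 + 4\right) = \left(-12 + 6 \cdot 2\right) \left(-19 + 4\right) = \left(-12 + 12\right) \left(-15\right) = 0 \left(-15\right) = 0$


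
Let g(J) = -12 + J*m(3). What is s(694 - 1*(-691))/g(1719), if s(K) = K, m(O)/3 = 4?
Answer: 1385/20616 ≈ 0.067181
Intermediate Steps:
m(O) = 12 (m(O) = 3*4 = 12)
g(J) = -12 + 12*J (g(J) = -12 + J*12 = -12 + 12*J)
s(694 - 1*(-691))/g(1719) = (694 - 1*(-691))/(-12 + 12*1719) = (694 + 691)/(-12 + 20628) = 1385/20616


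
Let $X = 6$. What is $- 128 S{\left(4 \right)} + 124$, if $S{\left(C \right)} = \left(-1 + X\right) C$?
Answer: $-2436$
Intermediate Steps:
$S{\left(C \right)} = 5 C$ ($S{\left(C \right)} = \left(-1 + 6\right) C = 5 C$)
$- 128 S{\left(4 \right)} + 124 = - 128 \cdot 5 \cdot 4 + 124 = \left(-128\right) 20 + 124 = -2560 + 124 = -2436$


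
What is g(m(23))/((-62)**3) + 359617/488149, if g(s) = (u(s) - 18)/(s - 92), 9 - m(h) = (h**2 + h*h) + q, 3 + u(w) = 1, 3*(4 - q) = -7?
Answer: 73750694401313/100110204177356 ≈ 0.73670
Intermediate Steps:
q = 19/3 (q = 4 - 1/3*(-7) = 4 + 7/3 = 19/3 ≈ 6.3333)
u(w) = -2 (u(w) = -3 + 1 = -2)
m(h) = 8/3 - 2*h**2 (m(h) = 9 - ((h**2 + h*h) + 19/3) = 9 - ((h**2 + h**2) + 19/3) = 9 - (2*h**2 + 19/3) = 9 - (19/3 + 2*h**2) = 9 + (-19/3 - 2*h**2) = 8/3 - 2*h**2)
g(s) = -20/(-92 + s) (g(s) = (-2 - 18)/(s - 92) = -20/(-92 + s))
g(m(23))/((-62)**3) + 359617/488149 = (-20/(-92 + (8/3 - 2*23**2)))/((-62)**3) + 359617/488149 = -20/(-92 + (8/3 - 2*529))/(-238328) + 359617*(1/488149) = -20/(-92 + (8/3 - 1058))*(-1/238328) + 359617/488149 = -20/(-92 - 3166/3)*(-1/238328) + 359617/488149 = -20/(-3442/3)*(-1/238328) + 359617/488149 = -20*(-3/3442)*(-1/238328) + 359617/488149 = (30/1721)*(-1/238328) + 359617/488149 = -15/205081244 + 359617/488149 = 73750694401313/100110204177356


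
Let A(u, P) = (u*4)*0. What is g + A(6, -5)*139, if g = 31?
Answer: 31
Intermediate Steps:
A(u, P) = 0 (A(u, P) = (4*u)*0 = 0)
g + A(6, -5)*139 = 31 + 0*139 = 31 + 0 = 31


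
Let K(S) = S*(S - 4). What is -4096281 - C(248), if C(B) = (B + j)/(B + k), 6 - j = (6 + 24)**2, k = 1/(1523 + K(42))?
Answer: -3168524590279/773513 ≈ -4.0963e+6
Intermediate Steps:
K(S) = S*(-4 + S)
k = 1/3119 (k = 1/(1523 + 42*(-4 + 42)) = 1/(1523 + 42*38) = 1/(1523 + 1596) = 1/3119 ≈ 0.00032062)
j = -894 (j = 6 - (6 + 24)**2 = 6 - 1*30**2 = 6 - 1*900 = 6 - 900 = -894)
C(B) = (-894 + B)/(1/3119 + B) (C(B) = (B - 894)/(B + 1/3119) = (-894 + B)/(1/3119 + B))
-4096281 - C(248) = -4096281 - 3119*(-894 + 248)/(1 + 3119*248) = -4096281 - 3119*(-646)/(1 + 773512) = -4096281 - 3119*(-646)/773513 = -4096281 - 1*(-2014874/773513) = -4096281 + 2014874/773513 = -3168524590279/773513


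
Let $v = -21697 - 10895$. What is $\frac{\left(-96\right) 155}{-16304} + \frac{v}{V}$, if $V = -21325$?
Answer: $\frac{53043498}{21730175} \approx 2.441$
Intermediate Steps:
$v = -32592$
$\frac{\left(-96\right) 155}{-16304} + \frac{v}{V} = \frac{\left(-96\right) 155}{-16304} - \frac{32592}{-21325} = \left(-14880\right) \left(- \frac{1}{16304}\right) - - \frac{32592}{21325} = \frac{930}{1019} + \frac{32592}{21325} = \frac{53043498}{21730175}$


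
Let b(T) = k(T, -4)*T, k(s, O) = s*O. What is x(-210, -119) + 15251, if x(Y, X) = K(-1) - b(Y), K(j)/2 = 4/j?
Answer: 191643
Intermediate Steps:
k(s, O) = O*s
b(T) = -4*T**2 (b(T) = (-4*T)*T = -4*T**2)
K(j) = 8/j (K(j) = 2*(4/j) = 8/j)
x(Y, X) = -8 + 4*Y**2 (x(Y, X) = 8/(-1) - (-4)*Y**2 = 8*(-1) + 4*Y**2 = -8 + 4*Y**2)
x(-210, -119) + 15251 = (-8 + 4*(-210)**2) + 15251 = (-8 + 4*44100) + 15251 = (-8 + 176400) + 15251 = 176392 + 15251 = 191643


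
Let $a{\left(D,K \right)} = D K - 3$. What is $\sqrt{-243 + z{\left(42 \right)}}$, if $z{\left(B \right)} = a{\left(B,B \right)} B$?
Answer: $3 \sqrt{8191} \approx 271.51$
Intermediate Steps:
$a{\left(D,K \right)} = -3 + D K$
$z{\left(B \right)} = B \left(-3 + B^{2}\right)$ ($z{\left(B \right)} = \left(-3 + B B\right) B = \left(-3 + B^{2}\right) B = B \left(-3 + B^{2}\right)$)
$\sqrt{-243 + z{\left(42 \right)}} = \sqrt{-243 + 42 \left(-3 + 42^{2}\right)} = \sqrt{-243 + 42 \left(-3 + 1764\right)} = \sqrt{-243 + 42 \cdot 1761} = \sqrt{-243 + 73962} = \sqrt{73719} = 3 \sqrt{8191}$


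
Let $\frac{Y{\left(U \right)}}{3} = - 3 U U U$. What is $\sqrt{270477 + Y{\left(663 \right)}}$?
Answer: $3 i \sqrt{291404194} \approx 51212.0 i$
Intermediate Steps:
$Y{\left(U \right)} = - 9 U^{3}$ ($Y{\left(U \right)} = 3 - 3 U U U = 3 - 3 U^{2} U = 3 \left(- 3 U^{3}\right) = - 9 U^{3}$)
$\sqrt{270477 + Y{\left(663 \right)}} = \sqrt{270477 - 9 \cdot 663^{3}} = \sqrt{270477 - 2622908223} = \sqrt{-2622637746} = 3 i \sqrt{291404194}$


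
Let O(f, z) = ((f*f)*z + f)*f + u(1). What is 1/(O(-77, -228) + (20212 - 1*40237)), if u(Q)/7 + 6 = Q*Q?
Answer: 1/104075393 ≈ 9.6084e-9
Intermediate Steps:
u(Q) = -42 + 7*Q**2 (u(Q) = -42 + 7*(Q*Q) = -42 + 7*Q**2)
O(f, z) = -35 + f*(f + z*f**2) (O(f, z) = ((f*f)*z + f)*f + (-42 + 7*1**2) = (f**2*z + f)*f + (-42 + 7*1) = (z*f**2 + f)*f + (-42 + 7) = (f + z*f**2)*f - 35 = f*(f + z*f**2) - 35 = -35 + f*(f + z*f**2))
1/(O(-77, -228) + (20212 - 1*40237)) = 1/((-35 + (-77)**2 - 228*(-77)**3) + (20212 - 1*40237)) = 1/((-35 + 5929 - 228*(-456533)) + (20212 - 40237)) = 1/((-35 + 5929 + 104089524) - 20025) = 1/(104095418 - 20025) = 1/104075393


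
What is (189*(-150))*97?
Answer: -2749950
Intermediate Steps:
(189*(-150))*97 = -28350*97 = -2749950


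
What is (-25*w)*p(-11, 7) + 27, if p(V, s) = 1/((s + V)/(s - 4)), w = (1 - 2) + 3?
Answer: 129/2 ≈ 64.500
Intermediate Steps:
w = 2 (w = -1 + 3 = 2)
p(V, s) = (-4 + s)/(V + s) (p(V, s) = 1/((V + s)/(-4 + s)) = (-4 + s)/(V + s))
(-25*w)*p(-11, 7) + 27 = (-25*2)*((-4 + 7)/(-11 + 7)) + 27 = -50*3/(-4) + 27 = -(-25)*3/2 + 27 = -50*(-¾) + 27 = 75/2 + 27 = 129/2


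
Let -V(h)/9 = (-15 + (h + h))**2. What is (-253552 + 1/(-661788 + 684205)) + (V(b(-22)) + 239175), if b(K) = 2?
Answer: -346701321/22417 ≈ -15466.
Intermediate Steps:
V(h) = -9*(-15 + 2*h)**2 (V(h) = -9*(-15 + (h + h))**2 = -9*(-15 + 2*h)**2)
(-253552 + 1/(-661788 + 684205)) + (V(b(-22)) + 239175) = (-253552 + 1/(-661788 + 684205)) + (-9*(-15 + 2*2)**2 + 239175) = (-253552 + 1/22417) + (-9*(-15 + 4)**2 + 239175) = (-253552 + 1/22417) + (-9*(-11)**2 + 239175) = -5683875183/22417 + (-9*121 + 239175) = -5683875183/22417 + (-1089 + 239175) = -5683875183/22417 + 238086 = -346701321/22417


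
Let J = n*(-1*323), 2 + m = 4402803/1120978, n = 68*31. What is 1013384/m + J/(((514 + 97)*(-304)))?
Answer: 213565949031797/406239236 ≈ 5.2572e+5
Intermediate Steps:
n = 2108
m = 2160847/1120978 (m = -2 + 4402803/1120978 = 2160847/1120978 ≈ 1.9276)
J = -680884 (J = 2108*(-1*323) = 2108*(-323) = -680884)
1013384/m + J/(((514 + 97)*(-304))) = 1013384/(2160847/1120978) - 680884*(-1/(304*(514 + 97))) = 1013384*(1120978/2160847) - 680884/(611*(-304)) = 1135981169552/2160847 - 680884/(-185744) = 1135981169552/2160847 - 680884*(-1/185744) = 1135981169552/2160847 + 8959/2444 = 213565949031797/406239236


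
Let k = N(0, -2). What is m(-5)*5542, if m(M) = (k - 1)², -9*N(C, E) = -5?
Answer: 88672/81 ≈ 1094.7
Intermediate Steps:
N(C, E) = 5/9 (N(C, E) = -⅑*(-5) = 5/9)
k = 5/9 ≈ 0.55556
m(M) = 16/81 (m(M) = (5/9 - 1)² = (-4/9)² = 16/81)
m(-5)*5542 = (16/81)*5542 = 88672/81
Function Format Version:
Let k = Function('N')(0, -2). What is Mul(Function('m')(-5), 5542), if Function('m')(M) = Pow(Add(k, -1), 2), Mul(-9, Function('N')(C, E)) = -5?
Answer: Rational(88672, 81) ≈ 1094.7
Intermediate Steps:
Function('N')(C, E) = Rational(5, 9) (Function('N')(C, E) = Mul(Rational(-1, 9), -5) = Rational(5, 9))
k = Rational(5, 9) ≈ 0.55556
Function('m')(M) = Rational(16, 81) (Function('m')(M) = Pow(Add(Rational(5, 9), -1), 2) = Pow(Rational(-4, 9), 2) = Rational(16, 81))
Mul(Function('m')(-5), 5542) = Mul(Rational(16, 81), 5542) = Rational(88672, 81)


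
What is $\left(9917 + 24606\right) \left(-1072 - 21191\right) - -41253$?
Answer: $-768544296$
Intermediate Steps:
$\left(9917 + 24606\right) \left(-1072 - 21191\right) - -41253 = 34523 \left(-22263\right) + 41253 = -768585549 + 41253 = -768544296$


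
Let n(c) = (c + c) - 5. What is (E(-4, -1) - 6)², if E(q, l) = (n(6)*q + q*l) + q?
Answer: 1156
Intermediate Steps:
n(c) = -5 + 2*c (n(c) = 2*c - 5 = -5 + 2*c)
E(q, l) = 8*q + l*q (E(q, l) = ((-5 + 2*6)*q + q*l) + q = ((-5 + 12)*q + l*q) + q = (7*q + l*q) + q = 8*q + l*q)
(E(-4, -1) - 6)² = (-4*(8 - 1) - 6)² = (-4*7 - 6)² = (-28 - 6)² = (-34)² = 1156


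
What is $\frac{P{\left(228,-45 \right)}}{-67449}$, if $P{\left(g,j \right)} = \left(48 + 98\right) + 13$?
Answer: $- \frac{53}{22483} \approx -0.0023573$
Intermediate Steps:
$P{\left(g,j \right)} = 159$ ($P{\left(g,j \right)} = 146 + 13 = 159$)
$\frac{P{\left(228,-45 \right)}}{-67449} = \frac{159}{-67449} = 159 \left(- \frac{1}{67449}\right) = - \frac{53}{22483}$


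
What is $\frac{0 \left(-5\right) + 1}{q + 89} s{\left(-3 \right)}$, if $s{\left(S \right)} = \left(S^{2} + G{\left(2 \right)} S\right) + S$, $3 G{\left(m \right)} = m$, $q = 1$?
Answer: $\frac{2}{45} \approx 0.044444$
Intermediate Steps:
$G{\left(m \right)} = \frac{m}{3}$
$s{\left(S \right)} = S^{2} + \frac{5 S}{3}$ ($s{\left(S \right)} = \left(S^{2} + \frac{1}{3} \cdot 2 S\right) + S = \left(S^{2} + \frac{2 S}{3}\right) + S = S^{2} + \frac{5 S}{3}$)
$\frac{0 \left(-5\right) + 1}{q + 89} s{\left(-3 \right)} = \frac{0 \left(-5\right) + 1}{1 + 89} \cdot \frac{1}{3} \left(-3\right) \left(5 + 3 \left(-3\right)\right) = \frac{0 + 1}{90} \cdot \frac{1}{3} \left(-3\right) \left(5 - 9\right) = \frac{1}{90} \cdot 1 \cdot \frac{1}{3} \left(-3\right) \left(-4\right) = \frac{1}{90} \cdot 4 = \frac{2}{45}$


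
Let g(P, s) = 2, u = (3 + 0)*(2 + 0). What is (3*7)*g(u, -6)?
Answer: 42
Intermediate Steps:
u = 6 (u = 3*2 = 6)
(3*7)*g(u, -6) = (3*7)*2 = 21*2 = 42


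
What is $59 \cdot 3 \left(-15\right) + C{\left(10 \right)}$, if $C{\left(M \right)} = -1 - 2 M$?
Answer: $-2676$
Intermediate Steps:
$59 \cdot 3 \left(-15\right) + C{\left(10 \right)} = 59 \cdot 3 \left(-15\right) - 21 = 59 \left(-45\right) - 21 = -2655 - 21 = -2676$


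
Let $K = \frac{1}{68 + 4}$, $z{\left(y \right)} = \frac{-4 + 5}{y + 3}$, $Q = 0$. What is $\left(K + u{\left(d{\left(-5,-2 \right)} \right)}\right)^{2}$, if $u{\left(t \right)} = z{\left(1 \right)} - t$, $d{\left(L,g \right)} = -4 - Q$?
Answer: $\frac{94249}{5184} \approx 18.181$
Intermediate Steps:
$z{\left(y \right)} = \frac{1}{3 + y}$ ($z{\left(y \right)} = 1 \frac{1}{3 + y} = \frac{1}{3 + y}$)
$d{\left(L,g \right)} = -4$ ($d{\left(L,g \right)} = -4 - 0 = -4 + 0 = -4$)
$u{\left(t \right)} = \frac{1}{4} - t$ ($u{\left(t \right)} = \frac{1}{3 + 1} - t = \frac{1}{4} - t$)
$K = \frac{1}{72} \approx 0.013889$
$\left(K + u{\left(d{\left(-5,-2 \right)} \right)}\right)^{2} = \left(\frac{1}{72} + \left(\frac{1}{4} - -4\right)\right)^{2} = \left(\frac{1}{72} + \left(\frac{1}{4} + 4\right)\right)^{2} = \left(\frac{1}{72} + \frac{17}{4}\right)^{2} = \left(\frac{307}{72}\right)^{2} = \frac{94249}{5184}$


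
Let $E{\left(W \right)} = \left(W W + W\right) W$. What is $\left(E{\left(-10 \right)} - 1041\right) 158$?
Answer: $-306678$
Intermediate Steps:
$E{\left(W \right)} = W \left(W + W^{2}\right)$ ($E{\left(W \right)} = \left(W^{2} + W\right) W = \left(W + W^{2}\right) W = W \left(W + W^{2}\right)$)
$\left(E{\left(-10 \right)} - 1041\right) 158 = \left(\left(-10\right)^{2} \left(1 - 10\right) - 1041\right) 158 = \left(100 \left(-9\right) - 1041\right) 158 = \left(-900 - 1041\right) 158 = \left(-1941\right) 158 = -306678$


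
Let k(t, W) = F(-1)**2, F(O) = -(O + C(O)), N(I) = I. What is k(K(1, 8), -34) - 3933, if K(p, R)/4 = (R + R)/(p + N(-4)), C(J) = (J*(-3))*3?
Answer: -3869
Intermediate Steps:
C(J) = -9*J (C(J) = -3*J*3 = -9*J)
K(p, R) = 8*R/(-4 + p) (K(p, R) = 4*((R + R)/(p - 4)) = 4*((2*R)/(-4 + p)) = 4*(2*R/(-4 + p)) = 8*R/(-4 + p))
F(O) = 8*O (F(O) = -(O - 9*O) = -(-8)*O = 8*O)
k(t, W) = 64 (k(t, W) = (8*(-1))**2 = (-8)**2 = 64)
k(K(1, 8), -34) - 3933 = 64 - 3933 = -3869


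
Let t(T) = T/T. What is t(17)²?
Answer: 1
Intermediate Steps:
t(T) = 1
t(17)² = 1² = 1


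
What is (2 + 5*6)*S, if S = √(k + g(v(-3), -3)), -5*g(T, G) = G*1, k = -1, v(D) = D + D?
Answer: 32*I*√10/5 ≈ 20.239*I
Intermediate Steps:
v(D) = 2*D
g(T, G) = -G/5
S = I*√10/5 (S = √(-1 - ⅕*(-3)) = √(-1 + ⅗) = √(-⅖) = I*√10/5 ≈ 0.63246*I)
(2 + 5*6)*S = (2 + 5*6)*(I*√10/5) = (2 + 30)*(I*√10/5) = 32*(I*√10/5) = 32*I*√10/5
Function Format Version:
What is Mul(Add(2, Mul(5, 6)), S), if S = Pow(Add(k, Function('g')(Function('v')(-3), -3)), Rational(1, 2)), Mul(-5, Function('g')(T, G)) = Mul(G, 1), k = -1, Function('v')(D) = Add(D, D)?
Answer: Mul(Rational(32, 5), I, Pow(10, Rational(1, 2))) ≈ Mul(20.239, I)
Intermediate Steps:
Function('v')(D) = Mul(2, D)
Function('g')(T, G) = Mul(Rational(-1, 5), G) (Function('g')(T, G) = Mul(Rational(-1, 5), Mul(G, 1)) = Mul(Rational(-1, 5), G))
S = Mul(Rational(1, 5), I, Pow(10, Rational(1, 2))) (S = Pow(Add(-1, Mul(Rational(-1, 5), -3)), Rational(1, 2)) = Pow(Add(-1, Rational(3, 5)), Rational(1, 2)) = Pow(Rational(-2, 5), Rational(1, 2)) = Mul(Rational(1, 5), I, Pow(10, Rational(1, 2))) ≈ Mul(0.63246, I))
Mul(Add(2, Mul(5, 6)), S) = Mul(Add(2, Mul(5, 6)), Mul(Rational(1, 5), I, Pow(10, Rational(1, 2)))) = Mul(Add(2, 30), Mul(Rational(1, 5), I, Pow(10, Rational(1, 2)))) = Mul(32, Mul(Rational(1, 5), I, Pow(10, Rational(1, 2)))) = Mul(Rational(32, 5), I, Pow(10, Rational(1, 2)))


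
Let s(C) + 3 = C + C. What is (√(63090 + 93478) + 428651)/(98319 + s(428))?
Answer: 428651/99172 + √39142/49586 ≈ 4.3263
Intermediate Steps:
s(C) = -3 + 2*C (s(C) = -3 + (C + C) = -3 + 2*C)
(√(63090 + 93478) + 428651)/(98319 + s(428)) = (√(63090 + 93478) + 428651)/(98319 + (-3 + 2*428)) = (√156568 + 428651)/(98319 + (-3 + 856)) = (2*√39142 + 428651)/(98319 + 853) = (428651 + 2*√39142)/99172 = (428651 + 2*√39142)*(1/99172) = 428651/99172 + √39142/49586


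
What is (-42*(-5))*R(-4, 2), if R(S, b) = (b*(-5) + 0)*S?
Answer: 8400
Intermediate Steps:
R(S, b) = -5*S*b (R(S, b) = (-5*b + 0)*S = (-5*b)*S = -5*S*b)
(-42*(-5))*R(-4, 2) = (-42*(-5))*(-5*(-4)*2) = 210*40 = 8400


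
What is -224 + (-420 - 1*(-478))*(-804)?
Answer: -46856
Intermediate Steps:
-224 + (-420 - 1*(-478))*(-804) = -224 + (-420 + 478)*(-804) = -224 + 58*(-804) = -224 - 46632 = -46856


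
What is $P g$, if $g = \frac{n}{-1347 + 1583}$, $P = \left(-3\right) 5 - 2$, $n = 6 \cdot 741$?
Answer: $- \frac{37791}{118} \approx -320.26$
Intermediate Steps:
$n = 4446$
$P = -17$ ($P = -15 - 2 = -17$)
$g = \frac{2223}{118}$ ($g = \frac{4446}{-1347 + 1583} = \frac{4446}{236} = 4446 \cdot \frac{1}{236} = \frac{2223}{118} \approx 18.839$)
$P g = \left(-17\right) \frac{2223}{118} = - \frac{37791}{118}$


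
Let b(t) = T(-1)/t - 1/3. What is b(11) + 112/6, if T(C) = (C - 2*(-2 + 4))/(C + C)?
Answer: 1225/66 ≈ 18.561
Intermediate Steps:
T(C) = (-4 + C)/(2*C) (T(C) = (C - 2*2)/((2*C)) = (C - 4)*(1/(2*C)) = (-4 + C)*(1/(2*C)) = (-4 + C)/(2*C))
b(t) = -⅓ + 5/(2*t) (b(t) = ((½)*(-4 - 1)/(-1))/t - 1/3 = ((½)*(-1)*(-5))/t - 1*⅓ = 5/(2*t) - ⅓ = -⅓ + 5/(2*t))
b(11) + 112/6 = (⅙)*(15 - 2*11)/11 + 112/6 = (⅙)*(1/11)*(15 - 22) + 112*(⅙) = (⅙)*(1/11)*(-7) + 56/3 = -7/66 + 56/3 = 1225/66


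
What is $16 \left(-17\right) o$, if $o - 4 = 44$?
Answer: $-13056$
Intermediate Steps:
$o = 48$ ($o = 4 + 44 = 48$)
$16 \left(-17\right) o = 16 \left(-17\right) 48 = \left(-272\right) 48 = -13056$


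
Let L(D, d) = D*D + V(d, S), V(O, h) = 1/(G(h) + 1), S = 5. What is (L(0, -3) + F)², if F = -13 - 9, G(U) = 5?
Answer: 17161/36 ≈ 476.69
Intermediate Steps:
V(O, h) = ⅙ (V(O, h) = 1/(5 + 1) = 1/6 = ⅙)
L(D, d) = ⅙ + D² (L(D, d) = D*D + ⅙ = D² + ⅙ = ⅙ + D²)
F = -22
(L(0, -3) + F)² = ((⅙ + 0²) - 22)² = ((⅙ + 0) - 22)² = (⅙ - 22)² = (-131/6)² = 17161/36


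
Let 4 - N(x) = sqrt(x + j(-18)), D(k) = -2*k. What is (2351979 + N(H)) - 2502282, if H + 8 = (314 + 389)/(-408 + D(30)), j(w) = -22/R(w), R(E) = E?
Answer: -150299 - 5*I*sqrt(2015)/78 ≈ -1.503e+5 - 2.8775*I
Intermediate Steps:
j(w) = -22/w
H = -4447/468 (H = -8 + (314 + 389)/(-408 - 2*30) = -8 + 703/(-408 - 60) = -8 + 703/(-468) = -8 + 703*(-1/468) = -8 - 703/468 = -4447/468 ≈ -9.5021)
N(x) = 4 - sqrt(11/9 + x) (N(x) = 4 - sqrt(x - 22/(-18)) = 4 - sqrt(x - 22*(-1/18)) = 4 - sqrt(x + 11/9) = 4 - sqrt(11/9 + x))
(2351979 + N(H)) - 2502282 = (2351979 + (4 - sqrt(11 + 9*(-4447/468))/3)) - 2502282 = (2351979 + (4 - sqrt(11 - 4447/52)/3)) - 2502282 = (2351979 + (4 - 5*I*sqrt(2015)/78)) - 2502282 = (2351983 - 5*I*sqrt(2015)/78) - 2502282 = -150299 - 5*I*sqrt(2015)/78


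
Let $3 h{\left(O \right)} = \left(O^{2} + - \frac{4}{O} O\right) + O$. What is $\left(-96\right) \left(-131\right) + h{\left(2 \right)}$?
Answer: $\frac{37730}{3} \approx 12577.0$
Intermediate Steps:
$h{\left(O \right)} = - \frac{4}{3} + \frac{O}{3} + \frac{O^{2}}{3}$ ($h{\left(O \right)} = \frac{\left(O^{2} + - \frac{4}{O} O\right) + O}{3} = \frac{\left(O^{2} - 4\right) + O}{3} = \frac{\left(-4 + O^{2}\right) + O}{3} = \frac{-4 + O + O^{2}}{3} = - \frac{4}{3} + \frac{O}{3} + \frac{O^{2}}{3}$)
$\left(-96\right) \left(-131\right) + h{\left(2 \right)} = \left(-96\right) \left(-131\right) + \left(- \frac{4}{3} + \frac{1}{3} \cdot 2 + \frac{2^{2}}{3}\right) = 12576 + \left(- \frac{4}{3} + \frac{2}{3} + \frac{1}{3} \cdot 4\right) = 12576 + \left(- \frac{4}{3} + \frac{2}{3} + \frac{4}{3}\right) = 12576 + \frac{2}{3} = \frac{37730}{3}$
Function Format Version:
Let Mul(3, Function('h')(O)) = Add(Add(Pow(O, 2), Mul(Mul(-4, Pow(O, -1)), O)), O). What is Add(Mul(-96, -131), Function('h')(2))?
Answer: Rational(37730, 3) ≈ 12577.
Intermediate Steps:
Function('h')(O) = Add(Rational(-4, 3), Mul(Rational(1, 3), O), Mul(Rational(1, 3), Pow(O, 2))) (Function('h')(O) = Mul(Rational(1, 3), Add(Add(Pow(O, 2), Mul(Mul(-4, Pow(O, -1)), O)), O)) = Mul(Rational(1, 3), Add(Add(Pow(O, 2), -4), O)) = Mul(Rational(1, 3), Add(Add(-4, Pow(O, 2)), O)) = Mul(Rational(1, 3), Add(-4, O, Pow(O, 2))) = Add(Rational(-4, 3), Mul(Rational(1, 3), O), Mul(Rational(1, 3), Pow(O, 2))))
Add(Mul(-96, -131), Function('h')(2)) = Add(Mul(-96, -131), Add(Rational(-4, 3), Mul(Rational(1, 3), 2), Mul(Rational(1, 3), Pow(2, 2)))) = Add(12576, Add(Rational(-4, 3), Rational(2, 3), Mul(Rational(1, 3), 4))) = Add(12576, Add(Rational(-4, 3), Rational(2, 3), Rational(4, 3))) = Add(12576, Rational(2, 3)) = Rational(37730, 3)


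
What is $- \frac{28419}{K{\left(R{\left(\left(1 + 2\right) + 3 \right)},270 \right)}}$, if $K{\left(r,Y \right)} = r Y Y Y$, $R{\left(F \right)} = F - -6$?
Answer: $- \frac{9473}{78732000} \approx -0.00012032$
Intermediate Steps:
$R{\left(F \right)} = 6 + F$ ($R{\left(F \right)} = F + 6 = 6 + F$)
$K{\left(r,Y \right)} = r Y^{3}$ ($K{\left(r,Y \right)} = Y r Y Y = r Y^{2} Y = r Y^{3}$)
$- \frac{28419}{K{\left(R{\left(\left(1 + 2\right) + 3 \right)},270 \right)}} = - \frac{28419}{\left(6 + \left(\left(1 + 2\right) + 3\right)\right) 270^{3}} = - \frac{28419}{\left(6 + \left(3 + 3\right)\right) 19683000} = - \frac{28419}{\left(6 + 6\right) 19683000} = - \frac{28419}{12 \cdot 19683000} = - \frac{28419}{236196000} = \left(-28419\right) \frac{1}{236196000} = - \frac{9473}{78732000}$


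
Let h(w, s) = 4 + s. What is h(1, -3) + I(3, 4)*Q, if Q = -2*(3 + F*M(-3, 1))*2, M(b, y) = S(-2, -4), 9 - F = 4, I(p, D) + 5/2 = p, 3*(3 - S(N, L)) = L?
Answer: -145/3 ≈ -48.333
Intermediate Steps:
S(N, L) = 3 - L/3
I(p, D) = -5/2 + p
F = 5 (F = 9 - 1*4 = 9 - 4 = 5)
M(b, y) = 13/3 (M(b, y) = 3 - ⅓*(-4) = 3 + 4/3 = 13/3)
Q = -296/3 (Q = -2*(3 + 5*(13/3))*2 = -2*(3 + 65/3)*2 = -2*74/3*2 = -148/3*2 = -296/3 ≈ -98.667)
h(1, -3) + I(3, 4)*Q = (4 - 3) + (-5/2 + 3)*(-296/3) = 1 + (½)*(-296/3) = 1 - 148/3 = -145/3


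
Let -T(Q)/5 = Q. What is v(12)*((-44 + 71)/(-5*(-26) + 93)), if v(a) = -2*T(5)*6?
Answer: 8100/223 ≈ 36.323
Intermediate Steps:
T(Q) = -5*Q
v(a) = 300 (v(a) = -(-10)*5*6 = -2*(-25)*6 = 50*6 = 300)
v(12)*((-44 + 71)/(-5*(-26) + 93)) = 300*((-44 + 71)/(-5*(-26) + 93)) = 300*(27/(130 + 93)) = 300*(27/223) = 8100/223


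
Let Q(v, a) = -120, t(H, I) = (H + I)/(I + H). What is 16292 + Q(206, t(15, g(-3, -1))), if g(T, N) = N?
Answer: 16172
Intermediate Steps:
t(H, I) = 1 (t(H, I) = (H + I)/(H + I) = 1)
16292 + Q(206, t(15, g(-3, -1))) = 16292 - 120 = 16172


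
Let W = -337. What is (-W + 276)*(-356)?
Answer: -218228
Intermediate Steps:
(-W + 276)*(-356) = (-1*(-337) + 276)*(-356) = (337 + 276)*(-356) = 613*(-356) = -218228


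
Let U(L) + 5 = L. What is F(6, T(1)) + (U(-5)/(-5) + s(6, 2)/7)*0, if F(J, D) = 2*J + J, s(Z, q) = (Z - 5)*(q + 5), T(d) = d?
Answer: 18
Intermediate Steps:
U(L) = -5 + L
s(Z, q) = (-5 + Z)*(5 + q)
F(J, D) = 3*J
F(6, T(1)) + (U(-5)/(-5) + s(6, 2)/7)*0 = 3*6 + ((-5 - 5)/(-5) + (-25 - 5*2 + 5*6 + 6*2)/7)*0 = 18 + (-10*(-⅕) + (-25 - 10 + 30 + 12)*(⅐))*0 = 18 + (2 + 7*(⅐))*0 = 18 + (2 + 1)*0 = 18 + 3*0 = 18 + 0 = 18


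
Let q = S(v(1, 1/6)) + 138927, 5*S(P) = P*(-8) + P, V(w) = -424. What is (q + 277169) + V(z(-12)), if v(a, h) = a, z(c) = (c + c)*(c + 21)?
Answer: 2078353/5 ≈ 4.1567e+5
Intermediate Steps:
z(c) = 2*c*(21 + c) (z(c) = (2*c)*(21 + c) = 2*c*(21 + c))
S(P) = -7*P/5 (S(P) = (P*(-8) + P)/5 = (-8*P + P)/5 = (-7*P)/5 = -7*P/5)
q = 694628/5 (q = -7/5*1 + 138927 = -7/5 + 138927 = 694628/5 ≈ 1.3893e+5)
(q + 277169) + V(z(-12)) = (694628/5 + 277169) - 424 = 2080473/5 - 424 = 2078353/5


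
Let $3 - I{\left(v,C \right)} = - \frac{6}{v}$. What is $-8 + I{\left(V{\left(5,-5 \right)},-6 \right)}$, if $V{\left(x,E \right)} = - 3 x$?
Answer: $- \frac{27}{5} \approx -5.4$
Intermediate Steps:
$I{\left(v,C \right)} = 3 + \frac{6}{v}$ ($I{\left(v,C \right)} = 3 - - \frac{6}{v} = 3 + \frac{6}{v}$)
$-8 + I{\left(V{\left(5,-5 \right)},-6 \right)} = -8 + \left(3 + \frac{6}{\left(-3\right) 5}\right) = -8 + \left(3 + \frac{6}{-15}\right) = -8 + \left(3 + 6 \left(- \frac{1}{15}\right)\right) = -8 + \left(3 - \frac{2}{5}\right) = -8 + \frac{13}{5} = - \frac{27}{5}$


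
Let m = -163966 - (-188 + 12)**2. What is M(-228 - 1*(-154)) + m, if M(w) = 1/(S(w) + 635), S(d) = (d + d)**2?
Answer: -4393797737/22539 ≈ -1.9494e+5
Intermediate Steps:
S(d) = 4*d**2 (S(d) = (2*d)**2 = 4*d**2)
m = -194942 (m = -163966 - 1*(-176)**2 = -163966 - 1*30976 = -163966 - 30976 = -194942)
M(w) = 1/(635 + 4*w**2) (M(w) = 1/(4*w**2 + 635) = 1/(635 + 4*w**2))
M(-228 - 1*(-154)) + m = 1/(635 + 4*(-228 - 1*(-154))**2) - 194942 = 1/(635 + 4*(-228 + 154)**2) - 194942 = 1/(635 + 4*(-74)**2) - 194942 = 1/(635 + 4*5476) - 194942 = 1/(635 + 21904) - 194942 = 1/22539 - 194942 = -4393797737/22539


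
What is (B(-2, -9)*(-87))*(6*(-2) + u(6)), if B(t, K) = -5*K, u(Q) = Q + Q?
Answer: 0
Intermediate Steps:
u(Q) = 2*Q
(B(-2, -9)*(-87))*(6*(-2) + u(6)) = (-5*(-9)*(-87))*(6*(-2) + 2*6) = (45*(-87))*(-12 + 12) = -3915*0 = 0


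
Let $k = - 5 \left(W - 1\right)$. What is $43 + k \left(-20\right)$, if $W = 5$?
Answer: $443$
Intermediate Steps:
$k = -20$ ($k = - 5 \left(5 - 1\right) = \left(-5\right) 4 = -20$)
$43 + k \left(-20\right) = 43 - -400 = 43 + 400 = 443$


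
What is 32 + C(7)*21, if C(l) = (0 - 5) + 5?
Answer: 32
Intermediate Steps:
C(l) = 0 (C(l) = -5 + 5 = 0)
32 + C(7)*21 = 32 + 0*21 = 32 + 0 = 32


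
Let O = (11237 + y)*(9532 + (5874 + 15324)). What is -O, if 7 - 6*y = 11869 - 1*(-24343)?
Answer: -479649205/3 ≈ -1.5988e+8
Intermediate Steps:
y = -36205/6 (y = 7/6 - (11869 - 1*(-24343))/6 = 7/6 - (11869 + 24343)/6 = 7/6 - ⅙*36212 = 7/6 - 18106/3 = -36205/6 ≈ -6034.2)
O = 479649205/3 (O = (11237 - 36205/6)*(9532 + (5874 + 15324)) = 31217*(9532 + 21198)/6 = (31217/6)*30730 = 479649205/3 ≈ 1.5988e+8)
-O = -1*479649205/3 = -479649205/3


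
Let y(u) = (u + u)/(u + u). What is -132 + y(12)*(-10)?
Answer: -142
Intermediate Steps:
y(u) = 1 (y(u) = (2*u)/((2*u)) = (2*u)*(1/(2*u)) = 1)
-132 + y(12)*(-10) = -132 + 1*(-10) = -132 - 10 = -142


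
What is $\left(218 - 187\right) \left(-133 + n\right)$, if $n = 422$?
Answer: $8959$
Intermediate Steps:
$\left(218 - 187\right) \left(-133 + n\right) = \left(218 - 187\right) \left(-133 + 422\right) = 31 \cdot 289 = 8959$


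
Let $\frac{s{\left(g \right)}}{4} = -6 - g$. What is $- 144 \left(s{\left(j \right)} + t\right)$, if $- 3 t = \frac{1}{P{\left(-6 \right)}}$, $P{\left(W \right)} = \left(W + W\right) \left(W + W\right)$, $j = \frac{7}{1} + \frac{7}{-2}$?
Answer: $\frac{16417}{3} \approx 5472.3$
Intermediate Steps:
$j = \frac{7}{2}$ ($j = 7 \cdot 1 + 7 \left(- \frac{1}{2}\right) = 7 - \frac{7}{2} = \frac{7}{2} \approx 3.5$)
$P{\left(W \right)} = 4 W^{2}$ ($P{\left(W \right)} = 2 W 2 W = 4 W^{2}$)
$s{\left(g \right)} = -24 - 4 g$ ($s{\left(g \right)} = 4 \left(-6 - g\right) = -24 - 4 g$)
$t = - \frac{1}{432}$ ($t = - \frac{1}{3 \cdot 4 \left(-6\right)^{2}} = - \frac{1}{3 \cdot 4 \cdot 36} = - \frac{1}{3 \cdot 144} = \left(- \frac{1}{3}\right) \frac{1}{144} = - \frac{1}{432} \approx -0.0023148$)
$- 144 \left(s{\left(j \right)} + t\right) = - 144 \left(\left(-24 - 14\right) - \frac{1}{432}\right) = - 144 \left(-38 - \frac{1}{432}\right) = \left(-144\right) \left(- \frac{16417}{432}\right) = \frac{16417}{3}$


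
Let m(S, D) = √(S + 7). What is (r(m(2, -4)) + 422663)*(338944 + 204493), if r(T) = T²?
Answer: 229695603664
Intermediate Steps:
m(S, D) = √(7 + S)
(r(m(2, -4)) + 422663)*(338944 + 204493) = ((√(7 + 2))² + 422663)*(338944 + 204493) = ((√9)² + 422663)*543437 = (3² + 422663)*543437 = (9 + 422663)*543437 = 422672*543437 = 229695603664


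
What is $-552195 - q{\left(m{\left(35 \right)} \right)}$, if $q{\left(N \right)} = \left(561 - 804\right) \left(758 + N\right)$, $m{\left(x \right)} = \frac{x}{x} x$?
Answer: $-359496$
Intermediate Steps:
$m{\left(x \right)} = x$ ($m{\left(x \right)} = 1 x = x$)
$q{\left(N \right)} = -184194 - 243 N$ ($q{\left(N \right)} = - 243 \left(758 + N\right) = -184194 - 243 N$)
$-552195 - q{\left(m{\left(35 \right)} \right)} = -552195 - \left(-184194 - 8505\right) = -552195 - -192699 = -552195 + 192699 = -359496$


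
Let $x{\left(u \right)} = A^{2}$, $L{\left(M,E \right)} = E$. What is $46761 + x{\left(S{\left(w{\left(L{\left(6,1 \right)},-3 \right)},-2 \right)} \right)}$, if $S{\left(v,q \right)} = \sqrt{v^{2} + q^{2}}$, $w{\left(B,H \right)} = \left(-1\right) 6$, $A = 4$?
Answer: $46777$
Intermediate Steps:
$w{\left(B,H \right)} = -6$
$S{\left(v,q \right)} = \sqrt{q^{2} + v^{2}}$
$x{\left(u \right)} = 16$ ($x{\left(u \right)} = 4^{2} = 16$)
$46761 + x{\left(S{\left(w{\left(L{\left(6,1 \right)},-3 \right)},-2 \right)} \right)} = 46761 + 16 = 46777$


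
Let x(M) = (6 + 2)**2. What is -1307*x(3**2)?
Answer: -83648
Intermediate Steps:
x(M) = 64 (x(M) = 8**2 = 64)
-1307*x(3**2) = -1307*64 = -83648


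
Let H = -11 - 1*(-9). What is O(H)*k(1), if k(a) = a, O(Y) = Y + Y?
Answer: -4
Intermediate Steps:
H = -2 (H = -11 + 9 = -2)
O(Y) = 2*Y
O(H)*k(1) = (2*(-2))*1 = -4*1 = -4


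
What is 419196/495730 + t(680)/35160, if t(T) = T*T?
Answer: 3049556042/217873335 ≈ 13.997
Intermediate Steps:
t(T) = T²
419196/495730 + t(680)/35160 = 419196/495730 + 680²/35160 = 419196*(1/495730) + 462400*(1/35160) = 209598/247865 + 11560/879 = 3049556042/217873335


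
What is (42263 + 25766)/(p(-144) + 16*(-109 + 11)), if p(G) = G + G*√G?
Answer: -7279103/369808 + 1836783*I/92452 ≈ -19.683 + 19.867*I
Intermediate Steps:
p(G) = G + G^(3/2)
(42263 + 25766)/(p(-144) + 16*(-109 + 11)) = (42263 + 25766)/((-144 + (-144)^(3/2)) + 16*(-109 + 11)) = 68029/((-144 - 1728*I) + 16*(-98)) = 68029/((-144 - 1728*I) - 1568) = 68029/(-1712 - 1728*I) = 68029*((-1712 + 1728*I)/5916928) = 68029*(-1712 + 1728*I)/5916928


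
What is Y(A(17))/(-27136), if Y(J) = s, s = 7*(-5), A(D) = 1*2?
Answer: 35/27136 ≈ 0.0012898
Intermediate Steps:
A(D) = 2
s = -35
Y(J) = -35
Y(A(17))/(-27136) = -35/(-27136) = -35*(-1/27136) = 35/27136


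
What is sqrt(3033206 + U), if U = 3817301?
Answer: sqrt(6850507) ≈ 2617.3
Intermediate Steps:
sqrt(3033206 + U) = sqrt(3033206 + 3817301) = sqrt(6850507)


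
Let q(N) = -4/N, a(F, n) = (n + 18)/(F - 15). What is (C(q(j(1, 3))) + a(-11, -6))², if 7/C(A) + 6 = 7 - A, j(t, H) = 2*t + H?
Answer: 160801/13689 ≈ 11.747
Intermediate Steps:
j(t, H) = H + 2*t
a(F, n) = (18 + n)/(-15 + F)
C(A) = 7/(1 - A) (C(A) = 7/(-6 + (7 - A)) = 7/(1 - A))
(C(q(j(1, 3))) + a(-11, -6))² = (-7/(-1 - 4/(3 + 2*1)) + (18 - 6)/(-15 - 11))² = (-7/(-1 - 4/(3 + 2)) + 12/(-26))² = (-7/(-1 - 4/5) - 1/26*12)² = (-7/(-1 - 4*⅕) - 6/13)² = (-7/(-1 - ⅘) - 6/13)² = (-7/(-9/5) - 6/13)² = (-7*(-5/9) - 6/13)² = (35/9 - 6/13)² = (401/117)² = 160801/13689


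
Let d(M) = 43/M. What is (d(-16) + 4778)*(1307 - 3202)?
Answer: -144787475/16 ≈ -9.0492e+6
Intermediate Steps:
(d(-16) + 4778)*(1307 - 3202) = (43/(-16) + 4778)*(1307 - 3202) = (43*(-1/16) + 4778)*(-1895) = (-43/16 + 4778)*(-1895) = (76405/16)*(-1895) = -144787475/16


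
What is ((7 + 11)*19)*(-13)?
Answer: -4446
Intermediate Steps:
((7 + 11)*19)*(-13) = (18*19)*(-13) = 342*(-13) = -4446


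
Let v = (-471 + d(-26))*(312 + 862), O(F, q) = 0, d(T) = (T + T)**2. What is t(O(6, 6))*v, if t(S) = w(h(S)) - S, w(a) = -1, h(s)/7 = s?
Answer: -2621542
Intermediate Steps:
d(T) = 4*T**2 (d(T) = (2*T)**2 = 4*T**2)
h(s) = 7*s
v = 2621542 (v = (-471 + 4*(-26)**2)*(312 + 862) = (-471 + 4*676)*1174 = (-471 + 2704)*1174 = 2233*1174 = 2621542)
t(S) = -1 - S
t(O(6, 6))*v = (-1 - 1*0)*2621542 = (-1 + 0)*2621542 = -1*2621542 = -2621542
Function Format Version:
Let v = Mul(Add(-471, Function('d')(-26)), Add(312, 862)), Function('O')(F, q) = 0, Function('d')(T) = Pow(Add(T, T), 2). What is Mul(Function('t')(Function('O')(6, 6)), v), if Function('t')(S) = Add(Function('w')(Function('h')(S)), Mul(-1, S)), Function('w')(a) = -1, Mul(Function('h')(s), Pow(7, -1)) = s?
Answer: -2621542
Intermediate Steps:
Function('d')(T) = Mul(4, Pow(T, 2)) (Function('d')(T) = Pow(Mul(2, T), 2) = Mul(4, Pow(T, 2)))
Function('h')(s) = Mul(7, s)
v = 2621542 (v = Mul(Add(-471, Mul(4, Pow(-26, 2))), Add(312, 862)) = Mul(Add(-471, Mul(4, 676)), 1174) = Mul(Add(-471, 2704), 1174) = Mul(2233, 1174) = 2621542)
Function('t')(S) = Add(-1, Mul(-1, S))
Mul(Function('t')(Function('O')(6, 6)), v) = Mul(Add(-1, Mul(-1, 0)), 2621542) = Mul(Add(-1, 0), 2621542) = Mul(-1, 2621542) = -2621542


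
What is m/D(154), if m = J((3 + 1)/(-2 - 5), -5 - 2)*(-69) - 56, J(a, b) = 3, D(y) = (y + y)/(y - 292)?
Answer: 18147/154 ≈ 117.84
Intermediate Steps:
D(y) = 2*y/(-292 + y) (D(y) = (2*y)/(-292 + y) = 2*y/(-292 + y))
m = -263 (m = 3*(-69) - 56 = -207 - 56 = -263)
m/D(154) = -263/(2*154/(-292 + 154)) = -263/(2*154/(-138)) = -263/(2*154*(-1/138)) = -263/(-154/69) = -263*(-69/154) = 18147/154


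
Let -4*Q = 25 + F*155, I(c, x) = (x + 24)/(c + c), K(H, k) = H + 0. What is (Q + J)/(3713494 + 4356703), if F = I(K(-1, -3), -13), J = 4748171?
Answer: 37987023/64561576 ≈ 0.58838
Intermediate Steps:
K(H, k) = H
I(c, x) = (24 + x)/(2*c) (I(c, x) = (24 + x)/((2*c)) = (24 + x)*(1/(2*c)) = (24 + x)/(2*c))
F = -11/2 (F = (½)*(24 - 13)/(-1) = (½)*(-1)*11 = -11/2 ≈ -5.5000)
Q = 1655/8 (Q = -(25 - 11/2*155)/4 = -(25 - 1705/2)/4 = -¼*(-1655/2) = 1655/8 ≈ 206.88)
(Q + J)/(3713494 + 4356703) = (1655/8 + 4748171)/(3713494 + 4356703) = (37987023/8)/8070197 = (37987023/8)*(1/8070197) = 37987023/64561576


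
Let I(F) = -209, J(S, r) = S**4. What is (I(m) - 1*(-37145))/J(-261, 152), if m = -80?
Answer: 152/19096587 ≈ 7.9595e-6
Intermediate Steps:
(I(m) - 1*(-37145))/J(-261, 152) = (-209 - 1*(-37145))/((-261)**4) = (-209 + 37145)/4640470641 = 36936*(1/4640470641) = 152/19096587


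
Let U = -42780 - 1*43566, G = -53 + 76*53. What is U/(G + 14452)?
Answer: -86346/18427 ≈ -4.6858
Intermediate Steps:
G = 3975 (G = -53 + 4028 = 3975)
U = -86346 (U = -42780 - 43566 = -86346)
U/(G + 14452) = -86346/(3975 + 14452) = -86346/18427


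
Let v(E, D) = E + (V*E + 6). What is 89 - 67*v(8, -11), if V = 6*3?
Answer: -10497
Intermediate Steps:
V = 18
v(E, D) = 6 + 19*E (v(E, D) = E + (18*E + 6) = E + (6 + 18*E) = 6 + 19*E)
89 - 67*v(8, -11) = 89 - 67*(6 + 19*8) = 89 - 67*(6 + 152) = 89 - 67*158 = 89 - 10586 = -10497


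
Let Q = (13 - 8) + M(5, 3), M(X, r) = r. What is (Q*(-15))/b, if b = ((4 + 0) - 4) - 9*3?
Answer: 40/9 ≈ 4.4444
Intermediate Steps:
Q = 8 (Q = (13 - 8) + 3 = 5 + 3 = 8)
b = -27 (b = (4 - 4) - 27 = 0 - 27 = -27)
(Q*(-15))/b = (8*(-15))/(-27) = -120*(-1/27) = 40/9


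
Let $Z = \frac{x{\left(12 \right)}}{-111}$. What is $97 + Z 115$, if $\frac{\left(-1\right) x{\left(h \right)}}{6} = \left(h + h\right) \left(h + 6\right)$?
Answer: $\frac{102949}{37} \approx 2782.4$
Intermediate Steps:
$x{\left(h \right)} = - 12 h \left(6 + h\right)$ ($x{\left(h \right)} = - 6 \left(h + h\right) \left(h + 6\right) = - 6 \cdot 2 h \left(6 + h\right) = - 12 h \left(6 + h\right)$)
$Z = \frac{864}{37}$ ($Z = \frac{\left(-12\right) 12 \left(6 + 12\right)}{-111} = \left(-12\right) 12 \cdot 18 \left(- \frac{1}{111}\right) = \left(-2592\right) \left(- \frac{1}{111}\right) = \frac{864}{37} \approx 23.351$)
$97 + Z 115 = 97 + \frac{864}{37} \cdot 115 = 97 + \frac{99360}{37} = \frac{102949}{37}$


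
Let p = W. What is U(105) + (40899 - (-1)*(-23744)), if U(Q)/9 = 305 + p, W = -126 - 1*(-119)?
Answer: 19837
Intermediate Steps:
W = -7 (W = -126 + 119 = -7)
p = -7
U(Q) = 2682 (U(Q) = 9*(305 - 7) = 9*298 = 2682)
U(105) + (40899 - (-1)*(-23744)) = 2682 + (40899 - (-1)*(-23744)) = 2682 + (40899 - 1*23744) = 2682 + (40899 - 23744) = 2682 + 17155 = 19837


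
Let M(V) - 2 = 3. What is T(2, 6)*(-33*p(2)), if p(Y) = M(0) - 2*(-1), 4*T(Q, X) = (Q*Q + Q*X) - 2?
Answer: -1617/2 ≈ -808.50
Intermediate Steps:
M(V) = 5 (M(V) = 2 + 3 = 5)
T(Q, X) = -½ + Q²/4 + Q*X/4 (T(Q, X) = ((Q*Q + Q*X) - 2)/4 = ((Q² + Q*X) - 2)/4 = (-2 + Q² + Q*X)/4 = -½ + Q²/4 + Q*X/4)
p(Y) = 7 (p(Y) = 5 - 2*(-1) = 5 + 2 = 7)
T(2, 6)*(-33*p(2)) = (-½ + (¼)*2² + (¼)*2*6)*(-33*7) = (-½ + (¼)*4 + 3)*(-231) = (-½ + 1 + 3)*(-231) = (7/2)*(-231) = -1617/2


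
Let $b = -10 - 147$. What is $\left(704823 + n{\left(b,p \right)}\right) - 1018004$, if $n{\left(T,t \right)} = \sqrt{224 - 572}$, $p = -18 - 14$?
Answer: $-313181 + 2 i \sqrt{87} \approx -3.1318 \cdot 10^{5} + 18.655 i$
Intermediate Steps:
$b = -157$ ($b = -10 - 147 = -157$)
$p = -32$ ($p = -18 - 14 = -32$)
$n{\left(T,t \right)} = 2 i \sqrt{87}$ ($n{\left(T,t \right)} = \sqrt{-348} = 2 i \sqrt{87}$)
$\left(704823 + n{\left(b,p \right)}\right) - 1018004 = \left(704823 + 2 i \sqrt{87}\right) - 1018004 = -313181 + 2 i \sqrt{87}$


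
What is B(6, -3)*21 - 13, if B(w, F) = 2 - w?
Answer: -97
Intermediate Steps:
B(6, -3)*21 - 13 = (2 - 1*6)*21 - 13 = (2 - 6)*21 - 13 = -4*21 - 13 = -84 - 13 = -97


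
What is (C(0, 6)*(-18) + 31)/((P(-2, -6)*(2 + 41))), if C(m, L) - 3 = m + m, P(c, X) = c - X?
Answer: -23/172 ≈ -0.13372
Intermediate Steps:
C(m, L) = 3 + 2*m (C(m, L) = 3 + (m + m) = 3 + 2*m)
(C(0, 6)*(-18) + 31)/((P(-2, -6)*(2 + 41))) = ((3 + 2*0)*(-18) + 31)/(((-2 - 1*(-6))*(2 + 41))) = ((3 + 0)*(-18) + 31)/(((-2 + 6)*43)) = (3*(-18) + 31)/((4*43)) = (-54 + 31)/172 = -23*1/172 = -23/172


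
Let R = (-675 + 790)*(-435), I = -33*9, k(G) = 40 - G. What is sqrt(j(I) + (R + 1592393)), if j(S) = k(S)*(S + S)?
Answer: sqrt(1342190) ≈ 1158.5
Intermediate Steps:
I = -297
j(S) = 2*S*(40 - S) (j(S) = (40 - S)*(S + S) = (40 - S)*(2*S) = 2*S*(40 - S))
R = -50025 (R = 115*(-435) = -50025)
sqrt(j(I) + (R + 1592393)) = sqrt(2*(-297)*(40 - 1*(-297)) + (-50025 + 1592393)) = sqrt(2*(-297)*(40 + 297) + 1542368) = sqrt(2*(-297)*337 + 1542368) = sqrt(-200178 + 1542368) = sqrt(1342190)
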